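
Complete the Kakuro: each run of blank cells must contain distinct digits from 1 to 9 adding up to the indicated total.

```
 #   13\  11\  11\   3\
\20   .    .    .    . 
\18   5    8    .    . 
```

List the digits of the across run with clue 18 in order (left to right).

5 8 4 1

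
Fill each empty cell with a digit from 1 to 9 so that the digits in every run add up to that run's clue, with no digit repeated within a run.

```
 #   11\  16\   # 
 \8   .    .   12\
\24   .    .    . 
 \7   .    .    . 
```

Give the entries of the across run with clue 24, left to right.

7 9 8

24 in 3 cells must be {7,8,9}; 7 in 3 cells must be {1,2,4}.
Only 4 fits R3C3 under both its across sum 7 and down sum 12.
R2C3 = 12 − 4 = 8 completes the 12 down.
Given what's placed, R2C1 must be 7 to fit the 24 across and 11 down.
R2C2 = 24 − 15 = 9 completes the 24 across.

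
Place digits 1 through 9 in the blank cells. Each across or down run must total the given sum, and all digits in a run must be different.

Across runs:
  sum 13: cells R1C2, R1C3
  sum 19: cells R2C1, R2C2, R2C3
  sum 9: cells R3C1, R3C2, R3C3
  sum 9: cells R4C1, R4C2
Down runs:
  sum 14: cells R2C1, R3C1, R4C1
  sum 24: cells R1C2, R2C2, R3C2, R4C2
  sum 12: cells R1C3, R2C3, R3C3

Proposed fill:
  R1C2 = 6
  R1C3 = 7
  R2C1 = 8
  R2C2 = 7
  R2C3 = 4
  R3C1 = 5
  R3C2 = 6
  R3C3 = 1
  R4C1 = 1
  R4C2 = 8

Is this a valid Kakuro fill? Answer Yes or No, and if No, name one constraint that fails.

No — the down run R1C2–R4C2 sums to 27, not 24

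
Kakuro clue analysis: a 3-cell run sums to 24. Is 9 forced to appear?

The only way to make 24 from 3 distinct digits is {7,8,9}, which contains 9.

Yes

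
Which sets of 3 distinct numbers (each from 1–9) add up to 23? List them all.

3 distinct digits from 1–9 sum between 6 and 24.
Only one set works: {6,8,9}.

{6,8,9}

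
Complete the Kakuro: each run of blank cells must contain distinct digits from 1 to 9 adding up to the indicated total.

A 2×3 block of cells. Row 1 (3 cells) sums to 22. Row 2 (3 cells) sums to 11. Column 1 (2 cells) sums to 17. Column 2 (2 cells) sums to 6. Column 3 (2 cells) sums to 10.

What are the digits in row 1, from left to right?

9 5 8

17 in 2 cells must be {8,9}.
The 22 across and the 6 down share only 5, so (1,2) = 5.
The 11 across and the 17 down share only 8, so (2,1) = 8.
(2,2) = 6 − 5 = 1 completes the 6 down.
(2,3) = 11 − 9 = 2 completes the 11 across.
(1,1) = 17 − 8 = 9 completes the 17 down.
(1,3) = 22 − 14 = 8 completes the 22 across.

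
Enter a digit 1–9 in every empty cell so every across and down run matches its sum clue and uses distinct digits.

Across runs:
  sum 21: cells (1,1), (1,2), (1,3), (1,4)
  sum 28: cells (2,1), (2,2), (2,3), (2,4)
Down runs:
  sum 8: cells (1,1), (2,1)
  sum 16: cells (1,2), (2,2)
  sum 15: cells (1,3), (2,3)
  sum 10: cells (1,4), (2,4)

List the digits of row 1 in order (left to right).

3 7 9 2

16 in 2 cells must be {7,9}.
Nothing is forced directly, so branch on (1,2), whose candidates are 7 or 9. If (1,2) = 9: that forces (2,2) = 7, after which (2,1) would have to be in {4,8,9} for the 28 across but in {1,2,3,5,6,7} for the 8 down — contradiction. So (1,2) = 7.
(2,2) = 16 − 7 = 9 completes the 16 down.
Nothing is forced directly, so branch on (2,3), whose candidates are 6 or 7 or 8. If (2,3) = 7: that forces (1,3) = 8, after which (2,1) would have to be in {4,8} for the 28 across but in {1,2,3,5,6,7} for the 8 down — contradiction. If (2,3) = 8: then (1,3) would have to be in {1,2,3,4,5,6,8,9} for the 21 across but in {7} for the 15 down — contradiction. So (2,3) = 6.
(1,3) = 15 − 6 = 9 completes the 15 down.
(2,1) = 5: the only remaining digit allowed by both the 28 across and the 8 down.
(2,4) = 28 − 20 = 8 completes the 28 across.
(1,1) = 8 − 5 = 3 completes the 8 down.
(1,4) = 21 − 19 = 2 completes the 21 across.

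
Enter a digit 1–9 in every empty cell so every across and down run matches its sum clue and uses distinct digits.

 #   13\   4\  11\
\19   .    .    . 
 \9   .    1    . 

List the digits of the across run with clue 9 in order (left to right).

6, 1, 2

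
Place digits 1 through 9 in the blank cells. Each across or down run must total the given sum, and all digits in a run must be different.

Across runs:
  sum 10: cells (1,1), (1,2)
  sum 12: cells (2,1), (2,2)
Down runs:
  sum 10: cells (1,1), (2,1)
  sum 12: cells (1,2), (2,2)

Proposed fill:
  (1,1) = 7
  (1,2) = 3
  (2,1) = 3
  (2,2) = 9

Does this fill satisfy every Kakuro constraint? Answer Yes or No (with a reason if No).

Yes

Across: 7+3=10; 3+9=12. Down: 7+3=10; 3+9=12. No digit repeats within any run.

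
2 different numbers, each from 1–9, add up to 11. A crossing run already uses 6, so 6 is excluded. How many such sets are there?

3

2 distinct digits from 1–9 sum between 3 and 17.
Dropping sets that contain 6.
Enumerating: {2,9}, {3,8}, {4,7}.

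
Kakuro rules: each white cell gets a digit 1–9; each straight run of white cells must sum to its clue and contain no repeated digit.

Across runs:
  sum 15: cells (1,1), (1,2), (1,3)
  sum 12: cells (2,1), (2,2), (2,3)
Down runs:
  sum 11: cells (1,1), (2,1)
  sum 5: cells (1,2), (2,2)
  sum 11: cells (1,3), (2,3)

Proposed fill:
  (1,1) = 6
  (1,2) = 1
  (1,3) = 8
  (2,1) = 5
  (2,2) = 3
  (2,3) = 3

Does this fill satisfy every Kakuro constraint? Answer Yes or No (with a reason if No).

No — the across run (2,1)–(2,3) sums to 11, not 12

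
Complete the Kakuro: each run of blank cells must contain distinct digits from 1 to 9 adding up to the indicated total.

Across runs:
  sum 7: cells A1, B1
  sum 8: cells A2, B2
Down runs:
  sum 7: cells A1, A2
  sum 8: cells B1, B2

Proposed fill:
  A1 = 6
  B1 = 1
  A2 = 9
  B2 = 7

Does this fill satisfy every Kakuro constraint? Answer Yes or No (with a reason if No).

No — the across run A2–B2 sums to 16, not 8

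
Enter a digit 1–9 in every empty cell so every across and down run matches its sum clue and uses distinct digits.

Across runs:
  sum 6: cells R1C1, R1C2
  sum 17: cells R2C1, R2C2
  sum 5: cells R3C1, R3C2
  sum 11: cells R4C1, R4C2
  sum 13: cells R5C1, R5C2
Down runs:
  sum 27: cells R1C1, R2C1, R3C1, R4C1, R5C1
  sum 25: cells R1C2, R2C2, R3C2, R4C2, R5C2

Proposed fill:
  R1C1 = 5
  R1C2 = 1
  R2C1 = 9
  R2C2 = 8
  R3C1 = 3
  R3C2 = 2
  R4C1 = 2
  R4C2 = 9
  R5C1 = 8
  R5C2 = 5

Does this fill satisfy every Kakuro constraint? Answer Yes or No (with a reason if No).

Across: 5+1=6; 9+8=17; 3+2=5; 2+9=11; 8+5=13. Down: 5+9+3+2+8=27; 1+8+2+9+5=25. No digit repeats within any run.

Yes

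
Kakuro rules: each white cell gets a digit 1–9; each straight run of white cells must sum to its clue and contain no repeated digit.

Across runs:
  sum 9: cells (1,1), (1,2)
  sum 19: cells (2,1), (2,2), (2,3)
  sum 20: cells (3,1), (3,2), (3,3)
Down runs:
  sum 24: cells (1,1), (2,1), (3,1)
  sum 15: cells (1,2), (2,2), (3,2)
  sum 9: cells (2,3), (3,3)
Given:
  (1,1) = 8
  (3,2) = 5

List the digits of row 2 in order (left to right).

7, 9, 3

24 in 3 cells must be {7,8,9}.
(1,2) = 9 − 8 = 1 completes the 9 across.
(2,2) = 15 − 6 = 9 completes the 15 down.
(2,1) = 7: the only remaining digit allowed by both the 19 across and the 24 down.
(2,3) = 19 − 16 = 3 completes the 19 across.
(3,1) = 24 − 15 = 9 completes the 24 down.
(3,3) = 20 − 14 = 6 completes the 20 across.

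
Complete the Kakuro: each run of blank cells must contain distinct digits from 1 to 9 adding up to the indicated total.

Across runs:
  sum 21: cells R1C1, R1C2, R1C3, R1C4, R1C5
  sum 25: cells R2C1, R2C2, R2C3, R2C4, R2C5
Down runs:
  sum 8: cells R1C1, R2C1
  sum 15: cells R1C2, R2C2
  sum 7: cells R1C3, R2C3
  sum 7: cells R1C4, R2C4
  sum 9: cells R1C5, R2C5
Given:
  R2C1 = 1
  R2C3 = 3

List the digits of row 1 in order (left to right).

7 6 4 3 1

R1C1 = 8 − 1 = 7 completes the 8 down.
R1C3 = 7 − 3 = 4 completes the 7 down.
Given what's placed, R1C2 must be 6 to fit the 21 across and 15 down.
R2C2 = 15 − 6 = 9 completes the 15 down.
No cell is forced outright now. R2C4 can only be 4 or 5 (the digits allowed by both its 25 across and its 7 down). If R2C4 = 5: then R1C4 would have to be in {1,3} for the 21 across but in {2} for the 7 down — contradiction. So R2C4 = 4.
R1C4 = 7 − 4 = 3 completes the 7 down.
R1C5 = 21 − 20 = 1 completes the 21 across.
R2C5 = 25 − 17 = 8 completes the 25 across.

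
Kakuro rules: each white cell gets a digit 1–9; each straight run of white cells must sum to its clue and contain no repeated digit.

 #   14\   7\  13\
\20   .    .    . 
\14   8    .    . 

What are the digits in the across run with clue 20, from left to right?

R1C1 = 14 − 8 = 6 completes the 14 down.
Given what's placed, R1C2 must be 5 to fit the 20 across and 7 down.
R1C3 = 20 − 11 = 9 completes the 20 across.
R2C2 = 7 − 5 = 2 completes the 7 down.
R2C3 = 14 − 10 = 4 completes the 14 across.

6, 5, 9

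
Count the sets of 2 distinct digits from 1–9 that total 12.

3

2 distinct digits from 1–9 sum between 3 and 17.
Enumerating: {3,9}, {4,8}, {5,7}.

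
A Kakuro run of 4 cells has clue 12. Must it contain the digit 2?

Every partition of 12 into 4 distinct digits includes 2: {1,2,3,6}, {1,2,4,5}.

Yes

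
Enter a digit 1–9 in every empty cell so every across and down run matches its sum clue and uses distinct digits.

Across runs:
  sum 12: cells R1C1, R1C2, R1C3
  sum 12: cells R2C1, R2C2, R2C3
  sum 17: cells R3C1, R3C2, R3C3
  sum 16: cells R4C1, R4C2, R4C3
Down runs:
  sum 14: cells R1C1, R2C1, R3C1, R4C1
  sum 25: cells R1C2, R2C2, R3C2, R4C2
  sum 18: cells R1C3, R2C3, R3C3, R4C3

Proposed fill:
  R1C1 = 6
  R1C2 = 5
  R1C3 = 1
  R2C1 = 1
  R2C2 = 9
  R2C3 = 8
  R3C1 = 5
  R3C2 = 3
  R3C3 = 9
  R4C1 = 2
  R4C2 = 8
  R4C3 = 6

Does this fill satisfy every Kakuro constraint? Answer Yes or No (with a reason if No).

No — the down run R1C3–R4C3 sums to 24, not 18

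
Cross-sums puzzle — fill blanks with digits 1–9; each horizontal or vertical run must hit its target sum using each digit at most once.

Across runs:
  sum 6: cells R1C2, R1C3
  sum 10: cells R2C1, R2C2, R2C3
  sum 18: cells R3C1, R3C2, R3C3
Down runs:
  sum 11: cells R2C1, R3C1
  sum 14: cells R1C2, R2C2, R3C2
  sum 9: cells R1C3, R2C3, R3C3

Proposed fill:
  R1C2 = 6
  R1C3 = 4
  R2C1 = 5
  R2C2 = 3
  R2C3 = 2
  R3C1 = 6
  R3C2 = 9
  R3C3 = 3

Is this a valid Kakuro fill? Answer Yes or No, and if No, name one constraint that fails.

No — the down run R1C2–R3C2 sums to 18, not 14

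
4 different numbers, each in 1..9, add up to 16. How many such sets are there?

8

4 distinct digits from 1–9 sum between 10 and 30.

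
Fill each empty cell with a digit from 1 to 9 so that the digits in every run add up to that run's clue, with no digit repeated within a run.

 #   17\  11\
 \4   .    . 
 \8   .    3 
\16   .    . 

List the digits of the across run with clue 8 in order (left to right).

5, 3

4 in 2 cells must be {1,3}; 16 in 2 cells must be {7,9}.
Given what's placed, R1C2 must be 1 to fit the 4 across and 11 down.
R2C1 = 8 − 3 = 5 completes the 8 across.
R3C1 = 9: the only remaining digit allowed by both the 16 across and the 17 down.
R3C2 = 16 − 9 = 7 completes the 16 across.
R1C1 = 4 − 1 = 3 completes the 4 across.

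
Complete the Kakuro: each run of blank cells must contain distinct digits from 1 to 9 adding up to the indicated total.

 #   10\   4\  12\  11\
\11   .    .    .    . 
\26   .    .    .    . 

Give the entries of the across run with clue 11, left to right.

2, 1, 3, 5

11 in 4 cells must be {1,2,3,5}; 4 in 2 cells must be {1,3}.
Only 3 fits R2C2 under both its across sum 26 and down sum 4.
R1C2 = 4 − 3 = 1 completes the 4 down.
Nothing is forced directly, so branch on R1C3, whose candidates are 3 or 5. If R1C3 = 5: then R2C3 would have to be in {6,8,9} for the 26 across but in {7} for the 12 down — contradiction. So R1C3 = 3.
R1C1 = 2: the only remaining digit allowed by both the 11 across and the 10 down.
R1C4 = 11 − 6 = 5 completes the 11 across.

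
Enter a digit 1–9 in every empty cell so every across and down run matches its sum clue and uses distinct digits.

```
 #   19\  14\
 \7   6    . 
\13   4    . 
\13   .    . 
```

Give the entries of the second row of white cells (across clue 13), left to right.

R1C2 = 7 − 6 = 1 completes the 7 across.
R2C2 = 13 − 4 = 9 completes the 13 across.
R3C1 = 19 − 10 = 9 completes the 19 down.
R3C2 = 13 − 9 = 4 completes the 13 across.

4 9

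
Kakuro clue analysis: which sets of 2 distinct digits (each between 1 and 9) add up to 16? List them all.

{7,9}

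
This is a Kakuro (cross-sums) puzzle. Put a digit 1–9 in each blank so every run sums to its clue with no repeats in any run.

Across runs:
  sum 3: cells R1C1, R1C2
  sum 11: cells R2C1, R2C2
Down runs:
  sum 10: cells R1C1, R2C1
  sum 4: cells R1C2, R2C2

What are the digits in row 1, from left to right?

3 in 2 cells must be {1,2}; 4 in 2 cells must be {1,3}.
The 3 across and the 4 down share only 1, so R1C2 = 1.
R2C2 = 4 − 1 = 3 completes the 4 down.
R1C1 = 3 − 1 = 2 completes the 3 across.
R2C1 = 11 − 3 = 8 completes the 11 across.

2 1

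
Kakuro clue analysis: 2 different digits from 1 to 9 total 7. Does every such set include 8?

Counterexample: {1,6} sums to 7 without using 8.

No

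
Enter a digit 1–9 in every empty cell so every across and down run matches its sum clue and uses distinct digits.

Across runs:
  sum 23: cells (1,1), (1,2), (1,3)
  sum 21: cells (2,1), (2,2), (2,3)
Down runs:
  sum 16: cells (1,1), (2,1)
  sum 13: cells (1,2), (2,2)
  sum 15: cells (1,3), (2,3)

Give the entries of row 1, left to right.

23 in 3 cells must be {6,8,9}; 16 in 2 cells must be {7,9}.
The 23 across and the 16 down share only 9, so (1,1) = 9.
(2,1) = 16 − 9 = 7 completes the 16 down.
Nothing is forced directly, so branch on (1,2), whose candidates are 6 or 8. If (1,2) = 6: that forces (1,3) = 8, after which (2,2) would have to be in {5,6,8,9} for the 21 across but in {7} for the 13 down — contradiction. So (1,2) = 8.
(1,3) = 23 − 17 = 6 completes the 23 across.
(2,2) = 13 − 8 = 5 completes the 13 down.
(2,3) = 21 − 12 = 9 completes the 21 across.

9 8 6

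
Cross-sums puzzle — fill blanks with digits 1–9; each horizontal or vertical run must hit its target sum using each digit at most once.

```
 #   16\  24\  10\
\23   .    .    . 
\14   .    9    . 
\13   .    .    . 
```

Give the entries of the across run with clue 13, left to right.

5 7 1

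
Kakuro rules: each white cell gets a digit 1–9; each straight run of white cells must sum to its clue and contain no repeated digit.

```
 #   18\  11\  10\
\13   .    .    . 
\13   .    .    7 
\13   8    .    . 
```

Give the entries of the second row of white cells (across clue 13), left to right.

No cell is forced outright now. R1C3 can only be 1 or 2 (the digits allowed by both its 13 across and its 10 down). If R1C3 = 1: that forces R3C3 = 2, R3C2 = 3, R1C2 = 7, R2C2 = 1, after which R1C1 would have to be in {5} for the 13 across but in {1,3,4,6,7,9} for the 18 down — contradiction. So R1C3 = 2.
R3C3 = 10 − 9 = 1 completes the 10 down.
R3C2 = 13 − 9 = 4 completes the 13 across.
Nothing is forced directly, so branch on R1C2, whose candidates are 5 or 6. If R1C2 = 6: then R1C1 would have to be in {5} for the 13 across but in {1,3,4,6,7,9} for the 18 down — contradiction. So R1C2 = 5.
R1C1 = 13 − 7 = 6 completes the 13 across.
R2C1 = 18 − 14 = 4 completes the 18 down.
R2C2 = 13 − 11 = 2 completes the 13 across.

4 2 7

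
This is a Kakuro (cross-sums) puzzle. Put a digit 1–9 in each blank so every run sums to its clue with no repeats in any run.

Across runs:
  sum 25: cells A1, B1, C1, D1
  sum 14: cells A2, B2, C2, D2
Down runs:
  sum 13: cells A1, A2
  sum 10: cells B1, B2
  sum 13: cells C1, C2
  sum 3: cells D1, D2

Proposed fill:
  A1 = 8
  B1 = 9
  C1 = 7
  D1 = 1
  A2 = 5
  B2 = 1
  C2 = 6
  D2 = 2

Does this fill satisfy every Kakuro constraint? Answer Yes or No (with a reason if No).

Across: 8+9+7+1=25; 5+1+6+2=14. Down: 8+5=13; 9+1=10; 7+6=13; 1+2=3. No digit repeats within any run.

Yes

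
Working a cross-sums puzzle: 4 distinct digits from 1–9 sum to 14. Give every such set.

{1,2,3,8}; {1,2,4,7}; {1,2,5,6}; {1,3,4,6}; {2,3,4,5}

4 distinct digits from 1–9 sum between 10 and 30.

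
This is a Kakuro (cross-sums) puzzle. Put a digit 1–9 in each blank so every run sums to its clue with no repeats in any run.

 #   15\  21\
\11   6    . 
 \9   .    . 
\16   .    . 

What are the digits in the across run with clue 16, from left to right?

7 9

16 in 2 cells must be {7,9}.
R1C2 = 11 − 6 = 5 completes the 11 across.
R2C2 = 7: the only remaining digit allowed by both the 9 across and the 21 down.
R3C1 = 7: the only remaining digit allowed by both the 16 across and the 15 down.
R3C2 = 16 − 7 = 9 completes the 16 across.
R2C1 = 9 − 7 = 2 completes the 9 across.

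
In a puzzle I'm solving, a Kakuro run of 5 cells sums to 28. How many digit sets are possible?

9

5 distinct digits from 1–9 sum between 15 and 35.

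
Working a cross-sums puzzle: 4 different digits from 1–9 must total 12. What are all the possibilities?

4 distinct digits from 1–9 sum between 10 and 30.

{1,2,3,6}; {1,2,4,5}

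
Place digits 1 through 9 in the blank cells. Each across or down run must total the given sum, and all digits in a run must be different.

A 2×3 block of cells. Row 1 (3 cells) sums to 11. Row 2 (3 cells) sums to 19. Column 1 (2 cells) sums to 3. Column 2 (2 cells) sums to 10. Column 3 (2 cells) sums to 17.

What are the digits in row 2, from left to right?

2 8 9

3 in 2 cells must be {1,2}; 17 in 2 cells must be {8,9}.
The 11 across and the 17 down share only 8, so (1,3) = 8.
The 19 across and the 3 down share only 2, so (2,1) = 2.
(2,3) = 17 − 8 = 9 completes the 17 down.
(1,1) = 3 − 2 = 1 completes the 3 down.
(1,2) = 11 − 9 = 2 completes the 11 across.
(2,2) = 19 − 11 = 8 completes the 19 across.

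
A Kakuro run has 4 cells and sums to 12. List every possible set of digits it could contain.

{1,2,3,6}; {1,2,4,5}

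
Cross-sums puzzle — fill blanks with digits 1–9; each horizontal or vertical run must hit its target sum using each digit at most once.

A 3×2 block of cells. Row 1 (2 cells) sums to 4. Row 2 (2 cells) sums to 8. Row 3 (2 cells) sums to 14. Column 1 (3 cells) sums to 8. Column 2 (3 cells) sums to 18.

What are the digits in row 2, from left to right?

2 6

4 in 2 cells must be {1,3}.
The 14 across and the 8 down share only 5, so (3,1) = 5.
(3,2) = 14 − 5 = 9 completes the 14 across.
Given what's placed, (1,1) must be 1 to fit the 4 across and 8 down.
(1,2) = 4 − 1 = 3 completes the 4 across.
(2,1) = 8 − 6 = 2 completes the 8 down.
(2,2) = 8 − 2 = 6 completes the 8 across.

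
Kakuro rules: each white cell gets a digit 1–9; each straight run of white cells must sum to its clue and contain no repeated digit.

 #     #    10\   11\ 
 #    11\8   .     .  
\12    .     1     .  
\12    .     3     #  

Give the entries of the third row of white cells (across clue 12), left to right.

R1C2 = 10 − 4 = 6 completes the 10 down.
R1C3 = 8 − 6 = 2 completes the 8 across.
R2C3 = 11 − 2 = 9 completes the 11 down.
R3C1 = 12 − 3 = 9 completes the 12 across.
R2C1 = 12 − 10 = 2 completes the 12 across.

9 3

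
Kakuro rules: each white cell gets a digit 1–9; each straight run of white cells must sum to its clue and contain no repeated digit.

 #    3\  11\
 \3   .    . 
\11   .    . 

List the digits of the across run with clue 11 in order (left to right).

3 in 2 cells must be {1,2}.
The 3 across and the 11 down share only 2, so R1C2 = 2.
The 11 across and the 3 down share only 2, so R2C1 = 2.
R2C2 = 11 − 2 = 9 completes the 11 across.
R1C1 = 3 − 2 = 1 completes the 3 across.

2 9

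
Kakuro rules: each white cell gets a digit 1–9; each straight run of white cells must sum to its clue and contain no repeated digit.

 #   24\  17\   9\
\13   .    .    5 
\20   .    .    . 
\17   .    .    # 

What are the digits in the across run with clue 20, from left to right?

17 in 2 cells must be {8,9}; 24 in 3 cells must be {7,8,9}.
Given what's placed, R1C1 must be 7 to fit the 13 across and 24 down.
R1C2 = 13 − 12 = 1 completes the 13 across.
R2C3 = 9 − 5 = 4 completes the 9 down.
Given what's placed, R3C2 must be 9 to fit the 17 across and 17 down.
R2C1 = 9: the only remaining digit allowed by both the 20 across and the 24 down.
R2C2 = 20 − 13 = 7 completes the 20 across.
R3C1 = 17 − 9 = 8 completes the 17 across.

9, 7, 4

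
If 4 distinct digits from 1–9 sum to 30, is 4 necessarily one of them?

No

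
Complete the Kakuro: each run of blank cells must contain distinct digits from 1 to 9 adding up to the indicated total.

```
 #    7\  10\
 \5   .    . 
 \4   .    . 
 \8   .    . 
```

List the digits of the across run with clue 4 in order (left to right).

1 3

4 in 2 cells must be {1,3}; 7 in 3 cells must be {1,2,4}.
The 4 across and the 7 down share only 1, so R2C1 = 1.
R2C2 = 4 − 1 = 3 completes the 4 across.
Given what's placed, R3C1 must be 2 to fit the 8 across and 7 down.
R3C2 = 8 − 2 = 6 completes the 8 across.
R1C1 = 7 − 3 = 4 completes the 7 down.
R1C2 = 5 − 4 = 1 completes the 5 across.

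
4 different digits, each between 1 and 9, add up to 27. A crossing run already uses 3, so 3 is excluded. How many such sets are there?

2

4 distinct digits from 1–9 sum between 10 and 30.
Dropping sets that contain 3.
Enumerating: {4,6,8,9}, {5,6,7,9}.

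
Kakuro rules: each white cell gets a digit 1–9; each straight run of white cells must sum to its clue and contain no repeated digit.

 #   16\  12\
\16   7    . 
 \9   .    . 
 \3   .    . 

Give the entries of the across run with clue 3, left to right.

1, 2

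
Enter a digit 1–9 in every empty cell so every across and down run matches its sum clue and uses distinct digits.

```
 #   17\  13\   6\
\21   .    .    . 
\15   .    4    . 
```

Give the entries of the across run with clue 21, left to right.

8 9 4

17 in 2 cells must be {8,9}.
R1C2 = 13 − 4 = 9 completes the 13 down.
Given what's placed, R1C1 must be 8 to fit the 21 across and 17 down.
R1C3 = 21 − 17 = 4 completes the 21 across.
R2C1 = 17 − 8 = 9 completes the 17 down.
R2C3 = 15 − 13 = 2 completes the 15 across.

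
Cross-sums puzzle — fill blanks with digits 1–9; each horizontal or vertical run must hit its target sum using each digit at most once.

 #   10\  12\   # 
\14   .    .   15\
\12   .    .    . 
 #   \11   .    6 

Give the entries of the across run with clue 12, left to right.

2 1 9

R2C3 = 15 − 6 = 9 completes the 15 down.
R3C2 = 11 − 6 = 5 completes the 11 across.
Given what's placed, R1C2 must be 6 to fit the 14 across and 12 down.
R2C2 = 12 − 11 = 1 completes the 12 down.
R1C1 = 14 − 6 = 8 completes the 14 across.
R2C1 = 12 − 10 = 2 completes the 12 across.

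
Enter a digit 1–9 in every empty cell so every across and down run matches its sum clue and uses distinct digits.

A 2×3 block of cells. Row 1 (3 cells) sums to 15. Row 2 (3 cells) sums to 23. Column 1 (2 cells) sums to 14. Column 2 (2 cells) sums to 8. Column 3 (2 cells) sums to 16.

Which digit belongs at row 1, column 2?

2

23 in 3 cells must be {6,8,9}; 16 in 2 cells must be {7,9}.
The 23 across and the 8 down share only 6, so (2,2) = 6.
Given what's placed, (2,3) must be 9 to fit the 23 across and 16 down.
(1,2) = 8 − 6 = 2 completes the 8 down.
(1,3) = 16 − 9 = 7 completes the 16 down.
(2,1) = 23 − 15 = 8 completes the 23 across.
(1,1) = 15 − 9 = 6 completes the 15 across.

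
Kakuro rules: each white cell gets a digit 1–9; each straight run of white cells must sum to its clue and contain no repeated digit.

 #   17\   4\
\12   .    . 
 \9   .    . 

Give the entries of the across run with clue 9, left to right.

17 in 2 cells must be {8,9}; 4 in 2 cells must be {1,3}.
The 12 across and the 4 down share only 3, so R1C2 = 3.
The 9 across and the 17 down share only 8, so R2C1 = 8.
R2C2 = 9 − 8 = 1 completes the 9 across.
R1C1 = 12 − 3 = 9 completes the 12 across.

8 1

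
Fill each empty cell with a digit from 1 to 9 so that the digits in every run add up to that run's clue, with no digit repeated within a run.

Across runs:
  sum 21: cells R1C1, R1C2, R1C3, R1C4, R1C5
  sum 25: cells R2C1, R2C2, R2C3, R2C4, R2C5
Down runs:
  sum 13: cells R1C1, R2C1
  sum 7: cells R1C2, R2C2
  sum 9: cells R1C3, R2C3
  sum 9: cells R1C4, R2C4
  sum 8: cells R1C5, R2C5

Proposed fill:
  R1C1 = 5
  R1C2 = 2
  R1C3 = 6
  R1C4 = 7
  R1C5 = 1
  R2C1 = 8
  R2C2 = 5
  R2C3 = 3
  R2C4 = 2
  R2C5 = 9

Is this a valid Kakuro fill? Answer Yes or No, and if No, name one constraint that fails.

No — the down run R1C5–R2C5 sums to 10, not 8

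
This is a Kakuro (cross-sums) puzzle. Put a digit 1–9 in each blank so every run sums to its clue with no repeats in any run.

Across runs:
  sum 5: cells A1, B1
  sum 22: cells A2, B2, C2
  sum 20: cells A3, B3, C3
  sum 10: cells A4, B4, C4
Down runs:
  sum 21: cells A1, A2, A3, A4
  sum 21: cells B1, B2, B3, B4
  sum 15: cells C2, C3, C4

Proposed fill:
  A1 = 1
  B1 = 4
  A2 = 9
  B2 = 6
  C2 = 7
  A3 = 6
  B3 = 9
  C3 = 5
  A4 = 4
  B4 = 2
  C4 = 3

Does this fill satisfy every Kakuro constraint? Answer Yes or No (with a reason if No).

No — the across run A4–C4 sums to 9, not 10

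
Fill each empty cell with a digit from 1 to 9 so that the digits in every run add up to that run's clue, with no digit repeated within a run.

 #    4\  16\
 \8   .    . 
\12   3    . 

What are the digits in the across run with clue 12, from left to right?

4 in 2 cells must be {1,3}; 16 in 2 cells must be {7,9}.
R1C1 = 4 − 3 = 1 completes the 4 down.
R1C2 = 8 − 1 = 7 completes the 8 across.
R2C2 = 12 − 3 = 9 completes the 12 across.

3 9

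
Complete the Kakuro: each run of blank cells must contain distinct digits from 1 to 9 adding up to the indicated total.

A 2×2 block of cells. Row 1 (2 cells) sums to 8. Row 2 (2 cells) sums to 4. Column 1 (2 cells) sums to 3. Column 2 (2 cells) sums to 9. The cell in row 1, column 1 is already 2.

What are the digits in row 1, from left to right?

2 6

4 in 2 cells must be {1,3}; 3 in 2 cells must be {1,2}.
(1,2) = 8 − 2 = 6 completes the 8 across.
(2,1) = 3 − 2 = 1 completes the 3 down.
(2,2) = 4 − 1 = 3 completes the 4 across.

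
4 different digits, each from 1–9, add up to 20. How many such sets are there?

12

4 distinct digits from 1–9 sum between 10 and 30.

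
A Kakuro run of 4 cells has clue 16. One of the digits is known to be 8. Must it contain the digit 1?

Every partition of 16 into 4 distinct digits under that restriction includes 1: {1,2,5,8}, {1,3,4,8}.

Yes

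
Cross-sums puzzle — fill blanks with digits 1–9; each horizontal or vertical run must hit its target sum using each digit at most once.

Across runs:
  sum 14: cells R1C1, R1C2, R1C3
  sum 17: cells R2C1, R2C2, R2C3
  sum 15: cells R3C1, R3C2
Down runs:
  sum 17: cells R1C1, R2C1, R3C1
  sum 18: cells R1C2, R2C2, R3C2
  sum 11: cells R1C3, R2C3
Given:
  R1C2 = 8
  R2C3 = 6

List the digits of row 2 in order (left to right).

7 4 6

R1C3 = 11 − 6 = 5 completes the 11 down.
R1C1 = 14 − 13 = 1 completes the 14 across.
Nothing is forced directly, so branch on R2C1, whose candidates are 7 or 9. If R2C1 = 9: then R2C2 would have to be in {2} for the 17 across but in {1,3,4,6,7,9} for the 18 down — contradiction. So R2C1 = 7.
R2C2 = 17 − 13 = 4 completes the 17 across.
R3C1 = 17 − 8 = 9 completes the 17 down.
R3C2 = 15 − 9 = 6 completes the 15 across.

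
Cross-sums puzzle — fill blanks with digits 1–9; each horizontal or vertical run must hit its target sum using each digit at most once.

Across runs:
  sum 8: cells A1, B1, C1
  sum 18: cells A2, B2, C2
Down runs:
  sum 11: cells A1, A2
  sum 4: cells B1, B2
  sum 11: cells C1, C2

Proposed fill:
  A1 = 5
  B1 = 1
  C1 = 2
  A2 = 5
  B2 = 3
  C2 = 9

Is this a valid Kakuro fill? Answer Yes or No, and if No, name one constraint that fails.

No — the down run A1–A2 sums to 10, not 11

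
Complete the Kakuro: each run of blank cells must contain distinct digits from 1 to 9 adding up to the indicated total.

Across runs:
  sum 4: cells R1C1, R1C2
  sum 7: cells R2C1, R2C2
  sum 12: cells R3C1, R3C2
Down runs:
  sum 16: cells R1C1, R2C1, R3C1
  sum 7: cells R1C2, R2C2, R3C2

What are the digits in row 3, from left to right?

8 4

4 in 2 cells must be {1,3}; 7 in 3 cells must be {1,2,4}.
The 4 across and the 7 down share only 1, so R1C2 = 1.
Given what's placed, R3C2 must be 4 to fit the 12 across and 7 down.
R1C1 = 4 − 1 = 3 completes the 4 across.
R2C2 = 7 − 5 = 2 completes the 7 down.
R3C1 = 12 − 4 = 8 completes the 12 across.
R2C1 = 7 − 2 = 5 completes the 7 across.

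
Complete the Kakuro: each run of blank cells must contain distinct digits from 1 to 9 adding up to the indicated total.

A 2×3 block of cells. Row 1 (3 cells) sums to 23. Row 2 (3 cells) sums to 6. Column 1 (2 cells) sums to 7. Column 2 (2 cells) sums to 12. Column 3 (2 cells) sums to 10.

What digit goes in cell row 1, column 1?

6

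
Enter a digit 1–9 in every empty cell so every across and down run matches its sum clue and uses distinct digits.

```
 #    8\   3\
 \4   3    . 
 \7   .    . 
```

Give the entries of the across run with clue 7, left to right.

4 in 2 cells must be {1,3}; 3 in 2 cells must be {1,2}.
R1C2 = 4 − 3 = 1 completes the 4 across.
R2C1 = 8 − 3 = 5 completes the 8 down.
R2C2 = 7 − 5 = 2 completes the 7 across.

5, 2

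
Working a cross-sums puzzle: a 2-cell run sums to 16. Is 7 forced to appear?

The only way to make 16 from 2 distinct digits is {7,9}, which contains 7.

Yes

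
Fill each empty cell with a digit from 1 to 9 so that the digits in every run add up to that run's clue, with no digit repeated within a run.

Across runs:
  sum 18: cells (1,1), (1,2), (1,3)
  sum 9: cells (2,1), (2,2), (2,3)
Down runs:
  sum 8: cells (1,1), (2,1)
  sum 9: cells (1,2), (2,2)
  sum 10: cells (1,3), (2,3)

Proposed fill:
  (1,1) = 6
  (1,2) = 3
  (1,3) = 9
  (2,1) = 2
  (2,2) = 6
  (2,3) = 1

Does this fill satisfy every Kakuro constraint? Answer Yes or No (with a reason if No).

Yes

Across: 6+3+9=18; 2+6+1=9. Down: 6+2=8; 3+6=9; 9+1=10. No digit repeats within any run.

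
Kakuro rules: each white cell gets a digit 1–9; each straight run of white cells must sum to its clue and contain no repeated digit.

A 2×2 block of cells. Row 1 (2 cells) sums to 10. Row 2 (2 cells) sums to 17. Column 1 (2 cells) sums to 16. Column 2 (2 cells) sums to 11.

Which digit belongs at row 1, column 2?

3

17 in 2 cells must be {8,9}; 16 in 2 cells must be {7,9}.
The 17 across and the 16 down share only 9, so (2,1) = 9.
(2,2) = 17 − 9 = 8 completes the 17 across.
(1,1) = 16 − 9 = 7 completes the 16 down.
(1,2) = 10 − 7 = 3 completes the 10 across.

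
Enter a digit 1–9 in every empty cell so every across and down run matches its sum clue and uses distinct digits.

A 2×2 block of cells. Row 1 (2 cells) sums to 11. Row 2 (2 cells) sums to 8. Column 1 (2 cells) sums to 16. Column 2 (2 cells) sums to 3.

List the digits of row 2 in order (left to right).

7 1

16 in 2 cells must be {7,9}; 3 in 2 cells must be {1,2}.
The 11 across and the 3 down share only 2, so (1,2) = 2.
The 8 across and the 16 down share only 7, so (2,1) = 7.
(2,2) = 8 − 7 = 1 completes the 8 across.
(1,1) = 11 − 2 = 9 completes the 11 across.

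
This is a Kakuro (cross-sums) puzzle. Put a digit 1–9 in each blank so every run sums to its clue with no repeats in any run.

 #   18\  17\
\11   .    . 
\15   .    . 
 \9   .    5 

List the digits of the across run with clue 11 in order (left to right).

R3C1 = 9 − 5 = 4 completes the 9 across.
Nothing is forced directly, so branch on R2C2, whose candidates are 8 or 9. If R2C2 = 8: that forces R1C2 = 4, after which R2C1 would have to be in {7} for the 15 across but in {5,6,8,9} for the 18 down — contradiction. So R2C2 = 9.
R1C2 = 17 − 14 = 3 completes the 17 down.
R2C1 = 15 − 9 = 6 completes the 15 across.
R1C1 = 11 − 3 = 8 completes the 11 across.

8 3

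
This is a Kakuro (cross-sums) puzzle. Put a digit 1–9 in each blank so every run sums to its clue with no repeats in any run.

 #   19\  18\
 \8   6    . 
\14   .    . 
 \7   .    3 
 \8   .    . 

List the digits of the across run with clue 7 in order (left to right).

R1C2 = 8 − 6 = 2 completes the 8 across.
R3C1 = 7 − 3 = 4 completes the 7 across.
Given what's placed, R2C1 must be 8 to fit the 14 across and 19 down.
R2C2 = 14 − 8 = 6 completes the 14 across.
R4C1 = 19 − 18 = 1 completes the 19 down.
R4C2 = 8 − 1 = 7 completes the 8 across.

4 3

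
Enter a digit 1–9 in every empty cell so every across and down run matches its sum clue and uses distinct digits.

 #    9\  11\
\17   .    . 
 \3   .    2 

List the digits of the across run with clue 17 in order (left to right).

8 9

17 in 2 cells must be {8,9}; 3 in 2 cells must be {1,2}.
R1C1 = 8: only digit in both the 17-across and 9-down candidate sets.
R1C2 = 17 − 8 = 9 completes the 17 across.
R2C1 = 3 − 2 = 1 completes the 3 across.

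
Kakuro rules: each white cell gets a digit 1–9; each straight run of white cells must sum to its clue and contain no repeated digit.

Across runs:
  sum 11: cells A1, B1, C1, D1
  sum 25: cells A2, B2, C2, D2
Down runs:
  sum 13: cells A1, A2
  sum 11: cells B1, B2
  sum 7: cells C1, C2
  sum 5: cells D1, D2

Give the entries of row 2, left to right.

8 9 6 2

11 in 4 cells must be {1,2,3,5}.
Only 5 fits A1 under both its across sum 11 and down sum 13.
A2 = 13 − 5 = 8 completes the 13 down.
Nothing is forced directly, so branch on B1, whose candidates are 2 or 3. If B1 = 3: then B2 would have to be in {1,2,3,4,5,6,7,9} for the 25 across but in {8} for the 11 down — contradiction. So B1 = 2.
B2 = 11 − 2 = 9 completes the 11 down.
No cell is forced outright now. C1 can only be 1 or 3 (the digits allowed by both its 11 across and its 7 down). If C1 = 3: that forces D1 = 1, after which C2 would have to be in {1,2,3,5,6,7} for the 25 across but in {4} for the 7 down — contradiction. So C1 = 1.
D1 = 11 − 8 = 3 completes the 11 across.
C2 = 7 − 1 = 6 completes the 7 down.
D2 = 25 − 23 = 2 completes the 25 across.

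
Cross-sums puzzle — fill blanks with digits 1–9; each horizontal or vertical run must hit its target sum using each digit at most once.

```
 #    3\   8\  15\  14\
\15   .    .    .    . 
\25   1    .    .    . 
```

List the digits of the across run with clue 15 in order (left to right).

3 in 2 cells must be {1,2}.
R1C1 = 3 − 1 = 2 completes the 3 down.
Given what's placed, R2C2 must be 7 to fit the 25 across and 8 down.
R1C2 = 8 − 7 = 1 completes the 8 down.
No cell is forced outright now. R2C3 can only be 8 or 9 (the digits allowed by both its 25 across and its 15 down). If R2C3 = 9: then R1C3 would have to be in {3,4,5,7,8,9} for the 15 across but in {6} for the 15 down — contradiction. So R2C3 = 8.
R1C3 = 15 − 8 = 7 completes the 15 down.
R1C4 = 15 − 10 = 5 completes the 15 across.
R2C4 = 25 − 16 = 9 completes the 25 across.

2, 1, 7, 5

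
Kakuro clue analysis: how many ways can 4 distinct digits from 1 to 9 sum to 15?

6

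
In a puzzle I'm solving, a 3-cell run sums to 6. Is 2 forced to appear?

The only way to make 6 from 3 distinct digits is {1,2,3}, which contains 2.

Yes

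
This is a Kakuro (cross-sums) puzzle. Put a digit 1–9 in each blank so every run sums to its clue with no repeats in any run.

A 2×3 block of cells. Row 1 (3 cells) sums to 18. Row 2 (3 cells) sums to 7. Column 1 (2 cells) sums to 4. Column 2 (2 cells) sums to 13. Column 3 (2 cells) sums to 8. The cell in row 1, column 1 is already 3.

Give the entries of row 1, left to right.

7 in 3 cells must be {1,2,4}; 4 in 2 cells must be {1,3}.
(2,1) = 4 − 3 = 1 completes the 4 down.
(2,2) = 4: the only remaining digit allowed by both the 7 across and the 13 down.
(2,3) = 7 − 5 = 2 completes the 7 across.
(1,2) = 13 − 4 = 9 completes the 13 down.
(1,3) = 18 − 12 = 6 completes the 18 across.

3 9 6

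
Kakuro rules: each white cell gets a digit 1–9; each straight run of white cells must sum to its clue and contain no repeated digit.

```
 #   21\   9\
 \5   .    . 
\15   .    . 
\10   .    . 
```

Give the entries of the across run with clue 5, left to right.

4 1

The 5 across and the 21 down share only 4, so R1C1 = 4.
R1C2 = 5 − 4 = 1 completes the 5 across.
Given what's placed, R2C2 must be 6 to fit the 15 across and 9 down.
R3C2 = 9 − 7 = 2 completes the 9 down.
R2C1 = 15 − 6 = 9 completes the 15 across.
R3C1 = 10 − 2 = 8 completes the 10 across.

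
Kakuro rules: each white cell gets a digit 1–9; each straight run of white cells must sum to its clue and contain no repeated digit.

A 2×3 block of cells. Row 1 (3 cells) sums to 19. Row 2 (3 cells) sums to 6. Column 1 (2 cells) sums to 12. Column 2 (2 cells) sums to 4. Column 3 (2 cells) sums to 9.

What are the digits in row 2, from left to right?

3, 1, 2

6 in 3 cells must be {1,2,3}; 4 in 2 cells must be {1,3}.
The 19 across and the 4 down share only 3, so (1,2) = 3.
Given what's placed, (1,3) must be 7 to fit the 19 across and 9 down.
(2,1) = 3: only digit in both the 6-across and 12-down candidate sets.
(2,2) = 4 − 3 = 1 completes the 4 down.
(2,3) = 6 − 4 = 2 completes the 6 across.
(1,1) = 19 − 10 = 9 completes the 19 across.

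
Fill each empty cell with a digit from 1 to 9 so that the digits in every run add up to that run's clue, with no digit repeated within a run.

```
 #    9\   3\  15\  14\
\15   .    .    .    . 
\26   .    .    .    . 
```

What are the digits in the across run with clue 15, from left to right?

3 in 2 cells must be {1,2}.
Only 2 fits R2C2 under both its across sum 26 and down sum 3.
R1C2 = 3 − 2 = 1 completes the 3 down.
Nothing is forced directly, so branch on R2C1, whose candidates are 7 or 8. If R2C1 = 8: then R1C1 would have to be in {2,3,4,5,6,7,8,9} for the 15 across but in {1} for the 9 down — contradiction. So R2C1 = 7.
R1C1 = 9 − 7 = 2 completes the 9 down.
No cell is forced outright now. R2C3 can only be 8 or 9 (the digits allowed by both its 26 across and its 15 down). If R2C3 = 9: then R1C3 would have to be in {3,4,5,7,8,9} for the 15 across but in {6} for the 15 down — contradiction. So R2C3 = 8.
R1C3 = 15 − 8 = 7 completes the 15 down.
R1C4 = 15 − 10 = 5 completes the 15 across.

2, 1, 7, 5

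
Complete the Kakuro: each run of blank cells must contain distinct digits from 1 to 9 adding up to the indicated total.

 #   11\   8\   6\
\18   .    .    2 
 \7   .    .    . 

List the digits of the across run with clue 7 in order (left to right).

7 in 3 cells must be {1,2,4}.
R1C2 = 7: the only remaining digit allowed by both the 18 across and the 8 down.
R2C2 = 8 − 7 = 1 completes the 8 down.
R2C3 = 6 − 2 = 4 completes the 6 down.
R1C1 = 18 − 9 = 9 completes the 18 across.
R2C1 = 7 − 5 = 2 completes the 7 across.

2 1 4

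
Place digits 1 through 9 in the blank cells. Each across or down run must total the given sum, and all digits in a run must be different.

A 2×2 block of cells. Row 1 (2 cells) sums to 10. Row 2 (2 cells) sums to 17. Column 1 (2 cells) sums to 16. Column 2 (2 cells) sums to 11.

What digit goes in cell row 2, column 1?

9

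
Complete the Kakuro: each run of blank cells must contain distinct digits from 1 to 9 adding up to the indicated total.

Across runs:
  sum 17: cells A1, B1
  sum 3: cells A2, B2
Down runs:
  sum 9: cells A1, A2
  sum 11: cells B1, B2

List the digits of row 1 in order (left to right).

8, 9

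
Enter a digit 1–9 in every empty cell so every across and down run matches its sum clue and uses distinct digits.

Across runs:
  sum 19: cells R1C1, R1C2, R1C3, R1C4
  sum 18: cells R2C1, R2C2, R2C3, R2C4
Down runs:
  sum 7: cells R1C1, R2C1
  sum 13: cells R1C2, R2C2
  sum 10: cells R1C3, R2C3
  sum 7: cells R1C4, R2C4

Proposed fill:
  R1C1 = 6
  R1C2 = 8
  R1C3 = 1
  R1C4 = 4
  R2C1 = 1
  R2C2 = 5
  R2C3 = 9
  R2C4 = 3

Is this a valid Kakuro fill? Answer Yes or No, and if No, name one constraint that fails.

Across: 6+8+1+4=19; 1+5+9+3=18. Down: 6+1=7; 8+5=13; 1+9=10; 4+3=7. No digit repeats within any run.

Yes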